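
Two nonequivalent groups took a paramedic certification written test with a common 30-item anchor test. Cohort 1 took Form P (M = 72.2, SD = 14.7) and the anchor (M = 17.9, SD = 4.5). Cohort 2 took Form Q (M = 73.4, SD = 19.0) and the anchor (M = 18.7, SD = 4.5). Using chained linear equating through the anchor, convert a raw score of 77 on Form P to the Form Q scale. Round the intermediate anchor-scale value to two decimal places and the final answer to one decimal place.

Form P → anchor (Cohort 1): v = (4.5/14.7)(77 − 72.2) + 17.9 = 19.37
anchor → Form Q (Cohort 2): y = (19.0/4.5)(19.37 − 18.7) + 73.4 = 76.2

76.2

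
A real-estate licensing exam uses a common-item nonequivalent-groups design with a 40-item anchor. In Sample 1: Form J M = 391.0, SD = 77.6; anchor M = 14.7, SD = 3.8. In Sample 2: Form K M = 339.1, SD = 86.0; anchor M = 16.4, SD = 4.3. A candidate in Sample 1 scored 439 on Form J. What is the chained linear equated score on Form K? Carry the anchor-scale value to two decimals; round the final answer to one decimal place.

Form J → anchor (Sample 1): v = (3.8/77.6)(439 − 391.0) + 14.7 = 17.05
anchor → Form K (Sample 2): y = (86.0/4.3)(17.05 − 16.4) + 339.1 = 352.1

352.1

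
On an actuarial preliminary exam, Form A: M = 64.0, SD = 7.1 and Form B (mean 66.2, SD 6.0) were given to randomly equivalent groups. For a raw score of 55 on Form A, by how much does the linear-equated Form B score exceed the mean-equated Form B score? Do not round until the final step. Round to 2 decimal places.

Mean-equated: 55 + (66.2 − 64.0) = 57.20
Linear-equated: (6.0/7.1)(55 − 64.0) + 66.2 = 58.594
Difference = 58.594 − 57.20 = 1.39

1.39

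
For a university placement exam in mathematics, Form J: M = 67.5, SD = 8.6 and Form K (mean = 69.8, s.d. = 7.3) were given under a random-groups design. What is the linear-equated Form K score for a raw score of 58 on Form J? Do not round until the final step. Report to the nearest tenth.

61.7

Linear equating: y = (SD_Y/SD_X)(x − M_X) + M_Y
y = (7.3/8.6)(58 − 67.5) + 69.8
y = 0.848837 × -9.5 + 69.8 = -8.0640 + 69.8 = 61.7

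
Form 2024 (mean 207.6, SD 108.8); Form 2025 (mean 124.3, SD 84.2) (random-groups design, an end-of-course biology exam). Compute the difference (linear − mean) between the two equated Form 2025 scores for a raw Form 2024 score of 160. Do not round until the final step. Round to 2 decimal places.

10.76

Mean-equated: 160 + (124.3 − 207.6) = 76.70
Linear-equated: (84.2/108.8)(160 − 207.6) + 124.3 = 87.463
Difference = 87.463 − 76.70 = 10.76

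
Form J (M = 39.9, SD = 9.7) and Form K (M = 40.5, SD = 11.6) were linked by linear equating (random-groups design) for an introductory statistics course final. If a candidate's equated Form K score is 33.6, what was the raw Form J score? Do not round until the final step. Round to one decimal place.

34.1

Invert y = (SD_Y/SD_X)(x − M_X) + M_Y:
x = (SD_X/SD_Y)(y − M_Y) + M_X = (9.7/11.6)(33.6 − 40.5) + 39.9
x = 0.836207 × -6.900 + 39.9 = 34.1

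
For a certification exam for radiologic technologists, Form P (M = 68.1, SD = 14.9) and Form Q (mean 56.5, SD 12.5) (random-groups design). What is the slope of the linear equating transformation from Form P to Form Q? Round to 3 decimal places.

A = SD_Y / SD_X = 12.5 / 14.9 = 0.839

0.839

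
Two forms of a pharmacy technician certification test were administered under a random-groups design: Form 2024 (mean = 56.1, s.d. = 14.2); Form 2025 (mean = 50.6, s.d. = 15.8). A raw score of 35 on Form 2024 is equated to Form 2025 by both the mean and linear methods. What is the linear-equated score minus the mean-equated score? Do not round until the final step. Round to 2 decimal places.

-2.38

Mean-equated: 35 + (50.6 − 56.1) = 29.50
Linear-equated: (15.8/14.2)(35 − 56.1) + 50.6 = 27.123
Difference = 27.123 − 29.50 = -2.38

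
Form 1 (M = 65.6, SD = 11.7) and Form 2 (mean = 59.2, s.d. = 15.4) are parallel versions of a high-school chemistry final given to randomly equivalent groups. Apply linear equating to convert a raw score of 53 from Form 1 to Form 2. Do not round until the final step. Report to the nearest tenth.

42.6

Linear equating: y = (SD_Y/SD_X)(x − M_X) + M_Y
y = (15.4/11.7)(53 − 65.6) + 59.2
y = 1.316239 × -12.6 + 59.2 = -16.5846 + 59.2 = 42.6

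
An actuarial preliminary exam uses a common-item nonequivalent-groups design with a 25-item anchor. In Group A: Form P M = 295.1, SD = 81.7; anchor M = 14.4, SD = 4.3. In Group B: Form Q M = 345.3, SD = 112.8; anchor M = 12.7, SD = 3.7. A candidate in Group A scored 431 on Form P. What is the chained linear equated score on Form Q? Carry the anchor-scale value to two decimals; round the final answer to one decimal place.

Form P → anchor (Group A): v = (4.3/81.7)(431 − 295.1) + 14.4 = 21.55
anchor → Form Q (Group B): y = (112.8/3.7)(21.55 − 12.7) + 345.3 = 615.1

615.1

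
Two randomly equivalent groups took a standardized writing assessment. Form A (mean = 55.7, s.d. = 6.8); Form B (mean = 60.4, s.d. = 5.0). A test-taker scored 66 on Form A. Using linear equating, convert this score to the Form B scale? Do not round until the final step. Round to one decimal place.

Linear equating: y = (SD_Y/SD_X)(x − M_X) + M_Y
y = (5.0/6.8)(66 − 55.7) + 60.4
y = 0.735294 × 10.3 + 60.4 = 7.5735 + 60.4 = 68.0

68.0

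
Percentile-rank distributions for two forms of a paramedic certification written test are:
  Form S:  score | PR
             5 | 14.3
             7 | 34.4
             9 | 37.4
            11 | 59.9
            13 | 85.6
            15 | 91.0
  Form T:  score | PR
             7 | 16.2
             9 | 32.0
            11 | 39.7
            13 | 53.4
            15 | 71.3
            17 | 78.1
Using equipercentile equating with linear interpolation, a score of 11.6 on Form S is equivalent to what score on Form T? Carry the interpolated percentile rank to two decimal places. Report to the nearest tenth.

PR of 11.6 on Form S: 59.9 + (11.6 − 11)/(13 − 11) × (85.6 − 59.9) = 67.61
On Form T, PR 67.61 falls between score 13 (PR 53.4) and 15 (PR 71.3).
Interpolate: 13 + (67.61 − 53.4)/(71.3 − 53.4) × (15 − 13) = 14.6

14.6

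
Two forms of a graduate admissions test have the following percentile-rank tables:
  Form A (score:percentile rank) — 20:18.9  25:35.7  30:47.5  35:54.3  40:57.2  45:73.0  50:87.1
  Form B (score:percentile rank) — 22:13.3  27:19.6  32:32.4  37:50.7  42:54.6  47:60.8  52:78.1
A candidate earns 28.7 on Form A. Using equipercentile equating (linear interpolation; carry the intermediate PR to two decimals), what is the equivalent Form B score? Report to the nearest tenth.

35.3

PR of 28.7 on Form A: 35.7 + (28.7 − 25)/(30 − 25) × (47.5 − 35.7) = 44.43
On Form B, PR 44.43 falls between score 32 (PR 32.4) and 37 (PR 50.7).
Interpolate: 32 + (44.43 − 32.4)/(50.7 − 32.4) × (37 − 32) = 35.3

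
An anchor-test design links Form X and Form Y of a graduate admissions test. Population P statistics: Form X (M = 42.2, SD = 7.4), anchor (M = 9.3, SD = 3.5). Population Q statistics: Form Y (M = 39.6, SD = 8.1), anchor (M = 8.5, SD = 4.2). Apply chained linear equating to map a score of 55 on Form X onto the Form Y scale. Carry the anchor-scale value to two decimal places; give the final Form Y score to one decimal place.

Form X → anchor (Population P): v = (3.5/7.4)(55 − 42.2) + 9.3 = 15.35
anchor → Form Y (Population Q): y = (8.1/4.2)(15.35 − 8.5) + 39.6 = 52.8

52.8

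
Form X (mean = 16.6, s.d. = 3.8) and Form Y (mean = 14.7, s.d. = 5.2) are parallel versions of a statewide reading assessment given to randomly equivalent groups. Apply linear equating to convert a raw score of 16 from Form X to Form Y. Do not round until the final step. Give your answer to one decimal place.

Linear equating: y = (SD_Y/SD_X)(x − M_X) + M_Y
y = (5.2/3.8)(16 − 16.6) + 14.7
y = 1.368421 × -0.6 + 14.7 = -0.8211 + 14.7 = 13.9

13.9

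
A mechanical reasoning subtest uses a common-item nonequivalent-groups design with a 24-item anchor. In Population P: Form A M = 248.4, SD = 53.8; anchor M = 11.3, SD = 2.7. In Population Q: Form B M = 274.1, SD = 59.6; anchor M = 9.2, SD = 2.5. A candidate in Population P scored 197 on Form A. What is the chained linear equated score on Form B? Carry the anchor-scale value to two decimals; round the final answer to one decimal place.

Form A → anchor (Population P): v = (2.7/53.8)(197 − 248.4) + 11.3 = 8.72
anchor → Form B (Population Q): y = (59.6/2.5)(8.72 − 9.2) + 274.1 = 262.7

262.7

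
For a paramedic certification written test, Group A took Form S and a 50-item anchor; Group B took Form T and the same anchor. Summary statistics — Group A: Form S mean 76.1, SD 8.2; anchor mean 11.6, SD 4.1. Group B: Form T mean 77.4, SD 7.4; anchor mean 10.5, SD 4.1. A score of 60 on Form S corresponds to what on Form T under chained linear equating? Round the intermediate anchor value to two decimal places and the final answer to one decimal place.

Form S → anchor (Group A): v = (4.1/8.2)(60 − 76.1) + 11.6 = 3.55
anchor → Form T (Group B): y = (7.4/4.1)(3.55 − 10.5) + 77.4 = 64.9

64.9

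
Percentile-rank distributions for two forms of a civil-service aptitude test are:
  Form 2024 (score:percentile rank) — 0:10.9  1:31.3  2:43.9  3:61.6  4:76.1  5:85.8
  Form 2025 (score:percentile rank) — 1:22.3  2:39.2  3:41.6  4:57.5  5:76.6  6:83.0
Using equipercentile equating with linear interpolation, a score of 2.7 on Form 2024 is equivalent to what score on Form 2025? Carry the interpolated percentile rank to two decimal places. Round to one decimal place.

PR of 2.7 on Form 2024: 43.9 + (2.7 − 2)/(3 − 2) × (61.6 − 43.9) = 56.29
On Form 2025, PR 56.29 falls between score 3 (PR 41.6) and 4 (PR 57.5).
Interpolate: 3 + (56.29 − 41.6)/(57.5 − 41.6) × (4 − 3) = 3.9

3.9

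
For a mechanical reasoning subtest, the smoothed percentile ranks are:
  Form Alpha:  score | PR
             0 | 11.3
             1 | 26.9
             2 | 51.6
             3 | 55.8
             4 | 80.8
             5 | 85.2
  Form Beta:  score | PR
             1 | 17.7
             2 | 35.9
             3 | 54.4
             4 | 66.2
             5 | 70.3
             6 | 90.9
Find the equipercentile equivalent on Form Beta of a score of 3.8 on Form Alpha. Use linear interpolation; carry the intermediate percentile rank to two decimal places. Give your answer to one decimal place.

5.3

PR of 3.8 on Form Alpha: 55.8 + (3.8 − 3)/(4 − 3) × (80.8 − 55.8) = 75.80
On Form Beta, PR 75.80 falls between score 5 (PR 70.3) and 6 (PR 90.9).
Interpolate: 5 + (75.80 − 70.3)/(90.9 − 70.3) × (6 − 5) = 5.3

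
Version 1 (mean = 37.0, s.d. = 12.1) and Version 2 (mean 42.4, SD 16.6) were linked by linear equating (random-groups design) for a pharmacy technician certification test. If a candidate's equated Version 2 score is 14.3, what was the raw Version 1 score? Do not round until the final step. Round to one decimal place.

Invert y = (SD_Y/SD_X)(x − M_X) + M_Y:
x = (SD_X/SD_Y)(y − M_Y) + M_X = (12.1/16.6)(14.3 − 42.4) + 37.0
x = 0.728916 × -28.100 + 37.0 = 16.5

16.5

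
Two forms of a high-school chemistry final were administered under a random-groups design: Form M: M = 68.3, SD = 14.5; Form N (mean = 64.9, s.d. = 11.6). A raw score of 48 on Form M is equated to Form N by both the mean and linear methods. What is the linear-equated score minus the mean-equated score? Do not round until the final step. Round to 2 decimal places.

Mean-equated: 48 + (64.9 − 68.3) = 44.60
Linear-equated: (11.6/14.5)(48 − 68.3) + 64.9 = 48.660
Difference = 48.660 − 44.60 = 4.06

4.06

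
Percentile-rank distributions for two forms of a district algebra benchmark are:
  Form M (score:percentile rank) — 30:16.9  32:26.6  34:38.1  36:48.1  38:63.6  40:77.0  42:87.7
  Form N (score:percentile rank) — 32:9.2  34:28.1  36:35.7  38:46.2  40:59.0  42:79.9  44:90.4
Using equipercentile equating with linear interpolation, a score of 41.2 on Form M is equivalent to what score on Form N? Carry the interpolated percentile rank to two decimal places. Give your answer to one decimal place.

PR of 41.2 on Form M: 77.0 + (41.2 − 40)/(42 − 40) × (87.7 − 77.0) = 83.42
On Form N, PR 83.42 falls between score 42 (PR 79.9) and 44 (PR 90.4).
Interpolate: 42 + (83.42 − 79.9)/(90.4 − 79.9) × (44 − 42) = 42.7

42.7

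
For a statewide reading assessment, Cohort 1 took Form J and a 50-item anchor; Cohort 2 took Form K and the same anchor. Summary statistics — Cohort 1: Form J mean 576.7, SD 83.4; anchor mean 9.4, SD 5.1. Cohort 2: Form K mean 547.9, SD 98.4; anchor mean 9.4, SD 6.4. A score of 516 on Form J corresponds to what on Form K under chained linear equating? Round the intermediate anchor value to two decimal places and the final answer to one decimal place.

490.9

Form J → anchor (Cohort 1): v = (5.1/83.4)(516 − 576.7) + 9.4 = 5.69
anchor → Form K (Cohort 2): y = (98.4/6.4)(5.69 − 9.4) + 547.9 = 490.9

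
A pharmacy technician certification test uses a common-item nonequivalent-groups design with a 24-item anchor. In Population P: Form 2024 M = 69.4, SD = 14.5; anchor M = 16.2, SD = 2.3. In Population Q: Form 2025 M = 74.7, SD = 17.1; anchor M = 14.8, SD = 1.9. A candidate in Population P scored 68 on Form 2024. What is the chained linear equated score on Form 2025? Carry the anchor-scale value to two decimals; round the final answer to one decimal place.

85.3

Form 2024 → anchor (Population P): v = (2.3/14.5)(68 − 69.4) + 16.2 = 15.98
anchor → Form 2025 (Population Q): y = (17.1/1.9)(15.98 − 14.8) + 74.7 = 85.3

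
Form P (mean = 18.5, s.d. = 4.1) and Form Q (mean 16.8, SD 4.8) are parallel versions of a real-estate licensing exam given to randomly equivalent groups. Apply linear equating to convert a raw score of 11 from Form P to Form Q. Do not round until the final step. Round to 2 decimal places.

8.02

Linear equating: y = (SD_Y/SD_X)(x − M_X) + M_Y
y = (4.8/4.1)(11 − 18.5) + 16.8
y = 1.170732 × -7.5 + 16.8 = -8.7805 + 16.8 = 8.02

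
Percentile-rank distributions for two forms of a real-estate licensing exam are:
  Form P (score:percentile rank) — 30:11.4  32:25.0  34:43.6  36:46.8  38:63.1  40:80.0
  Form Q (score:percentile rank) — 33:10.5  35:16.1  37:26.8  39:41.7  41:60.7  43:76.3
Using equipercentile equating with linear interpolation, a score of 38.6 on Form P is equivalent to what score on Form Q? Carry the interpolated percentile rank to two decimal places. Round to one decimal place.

42.0

PR of 38.6 on Form P: 63.1 + (38.6 − 38)/(40 − 38) × (80.0 − 63.1) = 68.17
On Form Q, PR 68.17 falls between score 41 (PR 60.7) and 43 (PR 76.3).
Interpolate: 41 + (68.17 − 60.7)/(76.3 − 60.7) × (43 − 41) = 42.0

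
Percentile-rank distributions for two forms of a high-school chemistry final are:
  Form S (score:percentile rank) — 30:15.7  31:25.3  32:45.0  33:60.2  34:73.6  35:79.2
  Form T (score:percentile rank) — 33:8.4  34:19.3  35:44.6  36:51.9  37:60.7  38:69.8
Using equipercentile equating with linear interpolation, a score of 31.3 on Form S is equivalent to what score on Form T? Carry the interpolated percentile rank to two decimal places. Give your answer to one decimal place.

PR of 31.3 on Form S: 25.3 + (31.3 − 31)/(32 − 31) × (45.0 − 25.3) = 31.21
On Form T, PR 31.21 falls between score 34 (PR 19.3) and 35 (PR 44.6).
Interpolate: 34 + (31.21 − 19.3)/(44.6 − 19.3) × (35 − 34) = 34.5

34.5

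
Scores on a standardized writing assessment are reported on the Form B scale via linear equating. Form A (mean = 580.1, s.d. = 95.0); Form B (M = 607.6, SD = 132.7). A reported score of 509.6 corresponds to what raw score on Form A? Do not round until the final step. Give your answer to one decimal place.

Invert y = (SD_Y/SD_X)(x − M_X) + M_Y:
x = (SD_X/SD_Y)(y − M_Y) + M_X = (95.0/132.7)(509.6 − 607.6) + 580.1
x = 0.715901 × -98.000 + 580.1 = 509.9

509.9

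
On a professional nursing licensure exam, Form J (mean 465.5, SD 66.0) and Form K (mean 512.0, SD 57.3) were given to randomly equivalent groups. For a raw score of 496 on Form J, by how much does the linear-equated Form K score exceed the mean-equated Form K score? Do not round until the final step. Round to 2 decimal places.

Mean-equated: 496 + (512.0 − 465.5) = 542.50
Linear-equated: (57.3/66.0)(496 − 465.5) + 512.0 = 538.480
Difference = 538.480 − 542.50 = -4.02

-4.02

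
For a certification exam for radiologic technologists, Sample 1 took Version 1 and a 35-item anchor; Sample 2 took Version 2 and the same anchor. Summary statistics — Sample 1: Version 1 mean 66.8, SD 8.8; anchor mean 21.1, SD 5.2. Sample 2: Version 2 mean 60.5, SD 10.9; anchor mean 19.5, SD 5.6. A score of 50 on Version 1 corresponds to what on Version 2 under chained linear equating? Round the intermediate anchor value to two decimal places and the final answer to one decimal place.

Version 1 → anchor (Sample 1): v = (5.2/8.8)(50 − 66.8) + 21.1 = 11.17
anchor → Version 2 (Sample 2): y = (10.9/5.6)(11.17 − 19.5) + 60.5 = 44.3

44.3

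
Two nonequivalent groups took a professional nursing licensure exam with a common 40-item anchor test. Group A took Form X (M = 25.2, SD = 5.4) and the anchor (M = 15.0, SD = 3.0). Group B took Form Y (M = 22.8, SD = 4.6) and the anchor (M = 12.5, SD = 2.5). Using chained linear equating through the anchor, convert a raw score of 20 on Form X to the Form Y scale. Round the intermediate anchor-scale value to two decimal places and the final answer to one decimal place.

22.1

Form X → anchor (Group A): v = (3.0/5.4)(20 − 25.2) + 15.0 = 12.11
anchor → Form Y (Group B): y = (4.6/2.5)(12.11 − 12.5) + 22.8 = 22.1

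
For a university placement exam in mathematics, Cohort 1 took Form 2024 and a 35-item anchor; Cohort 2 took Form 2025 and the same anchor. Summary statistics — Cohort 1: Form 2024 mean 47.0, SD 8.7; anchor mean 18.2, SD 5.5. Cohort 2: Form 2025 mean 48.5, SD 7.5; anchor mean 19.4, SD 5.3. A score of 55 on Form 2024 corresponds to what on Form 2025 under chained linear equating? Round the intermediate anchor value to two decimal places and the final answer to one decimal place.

54.0

Form 2024 → anchor (Cohort 1): v = (5.5/8.7)(55 − 47.0) + 18.2 = 23.26
anchor → Form 2025 (Cohort 2): y = (7.5/5.3)(23.26 − 19.4) + 48.5 = 54.0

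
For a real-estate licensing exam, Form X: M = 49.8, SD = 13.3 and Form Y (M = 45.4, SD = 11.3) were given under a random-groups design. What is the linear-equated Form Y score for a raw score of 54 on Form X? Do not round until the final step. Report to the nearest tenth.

Linear equating: y = (SD_Y/SD_X)(x − M_X) + M_Y
y = (11.3/13.3)(54 − 49.8) + 45.4
y = 0.849624 × 4.2 + 45.4 = 3.5684 + 45.4 = 49.0

49.0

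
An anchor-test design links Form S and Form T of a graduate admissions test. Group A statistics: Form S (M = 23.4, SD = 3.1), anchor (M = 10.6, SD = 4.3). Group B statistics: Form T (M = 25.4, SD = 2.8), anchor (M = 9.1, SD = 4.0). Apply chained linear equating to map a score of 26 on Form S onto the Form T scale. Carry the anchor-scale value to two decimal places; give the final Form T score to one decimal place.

29.0

Form S → anchor (Group A): v = (4.3/3.1)(26 − 23.4) + 10.6 = 14.21
anchor → Form T (Group B): y = (2.8/4.0)(14.21 − 9.1) + 25.4 = 29.0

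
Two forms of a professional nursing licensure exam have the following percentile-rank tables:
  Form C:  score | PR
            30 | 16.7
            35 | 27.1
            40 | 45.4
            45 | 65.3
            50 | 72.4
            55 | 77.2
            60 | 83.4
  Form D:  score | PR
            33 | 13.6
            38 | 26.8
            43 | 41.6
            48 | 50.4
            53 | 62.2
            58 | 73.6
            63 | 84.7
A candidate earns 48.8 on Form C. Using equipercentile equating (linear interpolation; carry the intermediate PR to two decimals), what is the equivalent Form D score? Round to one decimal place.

56.7

PR of 48.8 on Form C: 65.3 + (48.8 − 45)/(50 − 45) × (72.4 − 65.3) = 70.70
On Form D, PR 70.70 falls between score 53 (PR 62.2) and 58 (PR 73.6).
Interpolate: 53 + (70.70 − 62.2)/(73.6 − 62.2) × (58 − 53) = 56.7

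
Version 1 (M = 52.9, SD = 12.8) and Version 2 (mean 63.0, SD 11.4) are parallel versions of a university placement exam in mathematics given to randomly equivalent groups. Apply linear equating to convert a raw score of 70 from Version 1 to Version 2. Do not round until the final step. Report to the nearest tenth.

78.2

Linear equating: y = (SD_Y/SD_X)(x − M_X) + M_Y
y = (11.4/12.8)(70 − 52.9) + 63.0
y = 0.890625 × 17.1 + 63.0 = 15.2297 + 63.0 = 78.2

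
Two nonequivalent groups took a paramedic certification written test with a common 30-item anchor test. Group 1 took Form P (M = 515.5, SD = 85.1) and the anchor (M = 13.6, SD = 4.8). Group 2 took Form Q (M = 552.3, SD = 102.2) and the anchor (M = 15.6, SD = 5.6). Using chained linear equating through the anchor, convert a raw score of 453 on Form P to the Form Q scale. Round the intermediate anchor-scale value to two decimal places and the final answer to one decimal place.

Form P → anchor (Group 1): v = (4.8/85.1)(453 − 515.5) + 13.6 = 10.07
anchor → Form Q (Group 2): y = (102.2/5.6)(10.07 − 15.6) + 552.3 = 451.4

451.4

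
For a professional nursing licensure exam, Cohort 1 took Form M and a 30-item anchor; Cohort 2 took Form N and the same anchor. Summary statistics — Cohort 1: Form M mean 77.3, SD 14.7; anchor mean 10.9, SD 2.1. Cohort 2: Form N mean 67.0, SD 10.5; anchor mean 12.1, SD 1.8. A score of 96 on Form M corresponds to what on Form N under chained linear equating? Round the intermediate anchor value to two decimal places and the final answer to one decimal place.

75.6

Form M → anchor (Cohort 1): v = (2.1/14.7)(96 − 77.3) + 10.9 = 13.57
anchor → Form N (Cohort 2): y = (10.5/1.8)(13.57 − 12.1) + 67.0 = 75.6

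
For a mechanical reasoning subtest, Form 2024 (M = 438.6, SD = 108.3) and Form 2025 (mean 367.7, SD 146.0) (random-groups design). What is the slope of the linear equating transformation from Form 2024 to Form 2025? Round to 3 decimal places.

1.348

A = SD_Y / SD_X = 146.0 / 108.3 = 1.348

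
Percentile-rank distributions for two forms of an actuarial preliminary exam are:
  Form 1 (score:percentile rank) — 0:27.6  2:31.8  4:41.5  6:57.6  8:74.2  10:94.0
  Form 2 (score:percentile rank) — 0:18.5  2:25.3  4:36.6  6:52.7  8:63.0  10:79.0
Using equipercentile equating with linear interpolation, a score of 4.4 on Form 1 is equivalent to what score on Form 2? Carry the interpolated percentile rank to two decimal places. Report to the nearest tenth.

PR of 4.4 on Form 1: 41.5 + (4.4 − 4)/(6 − 4) × (57.6 − 41.5) = 44.72
On Form 2, PR 44.72 falls between score 4 (PR 36.6) and 6 (PR 52.7).
Interpolate: 4 + (44.72 − 36.6)/(52.7 − 36.6) × (6 − 4) = 5.0

5.0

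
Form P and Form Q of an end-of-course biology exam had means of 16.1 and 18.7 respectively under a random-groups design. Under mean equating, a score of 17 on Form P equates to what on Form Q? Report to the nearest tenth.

Mean equating: y = x + (M_Y − M_X) = 17 + (18.7 − 16.1) = 19.6

19.6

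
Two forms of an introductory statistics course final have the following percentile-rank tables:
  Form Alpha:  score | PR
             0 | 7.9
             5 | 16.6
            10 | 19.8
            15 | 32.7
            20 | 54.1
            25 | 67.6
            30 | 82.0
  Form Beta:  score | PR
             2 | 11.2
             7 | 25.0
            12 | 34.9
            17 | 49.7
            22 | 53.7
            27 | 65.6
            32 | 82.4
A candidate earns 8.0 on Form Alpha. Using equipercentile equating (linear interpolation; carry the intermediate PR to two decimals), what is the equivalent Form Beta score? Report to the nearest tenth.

PR of 8.0 on Form Alpha: 16.6 + (8.0 − 5)/(10 − 5) × (19.8 − 16.6) = 18.52
On Form Beta, PR 18.52 falls between score 2 (PR 11.2) and 7 (PR 25.0).
Interpolate: 2 + (18.52 − 11.2)/(25.0 − 11.2) × (7 − 2) = 4.7

4.7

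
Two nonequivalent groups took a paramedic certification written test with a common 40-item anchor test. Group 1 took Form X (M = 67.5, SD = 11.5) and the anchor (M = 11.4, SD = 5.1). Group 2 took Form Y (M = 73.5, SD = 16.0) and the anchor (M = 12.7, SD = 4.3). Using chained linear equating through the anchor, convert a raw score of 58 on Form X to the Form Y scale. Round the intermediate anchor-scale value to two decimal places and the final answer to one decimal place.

Form X → anchor (Group 1): v = (5.1/11.5)(58 − 67.5) + 11.4 = 7.19
anchor → Form Y (Group 2): y = (16.0/4.3)(7.19 − 12.7) + 73.5 = 53.0

53.0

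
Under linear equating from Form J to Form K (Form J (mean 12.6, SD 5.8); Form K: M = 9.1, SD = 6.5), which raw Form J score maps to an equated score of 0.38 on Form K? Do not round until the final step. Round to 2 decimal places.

Invert y = (SD_Y/SD_X)(x − M_X) + M_Y:
x = (SD_X/SD_Y)(y − M_Y) + M_X = (5.8/6.5)(0.38 − 9.1) + 12.6
x = 0.892308 × -8.720 + 12.6 = 4.82

4.82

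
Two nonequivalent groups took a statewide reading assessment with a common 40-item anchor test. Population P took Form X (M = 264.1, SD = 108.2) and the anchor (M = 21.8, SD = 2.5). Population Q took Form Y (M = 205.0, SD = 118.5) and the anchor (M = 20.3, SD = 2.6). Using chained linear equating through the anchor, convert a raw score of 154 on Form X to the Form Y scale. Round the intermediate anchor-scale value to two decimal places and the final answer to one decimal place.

157.6

Form X → anchor (Population P): v = (2.5/108.2)(154 − 264.1) + 21.8 = 19.26
anchor → Form Y (Population Q): y = (118.5/2.6)(19.26 − 20.3) + 205.0 = 157.6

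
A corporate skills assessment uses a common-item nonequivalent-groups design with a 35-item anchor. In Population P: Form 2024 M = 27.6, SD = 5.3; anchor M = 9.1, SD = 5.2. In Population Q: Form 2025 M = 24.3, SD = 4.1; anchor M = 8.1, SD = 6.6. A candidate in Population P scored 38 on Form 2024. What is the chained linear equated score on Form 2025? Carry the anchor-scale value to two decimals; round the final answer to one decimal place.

Form 2024 → anchor (Population P): v = (5.2/5.3)(38 − 27.6) + 9.1 = 19.30
anchor → Form 2025 (Population Q): y = (4.1/6.6)(19.30 − 8.1) + 24.3 = 31.3

31.3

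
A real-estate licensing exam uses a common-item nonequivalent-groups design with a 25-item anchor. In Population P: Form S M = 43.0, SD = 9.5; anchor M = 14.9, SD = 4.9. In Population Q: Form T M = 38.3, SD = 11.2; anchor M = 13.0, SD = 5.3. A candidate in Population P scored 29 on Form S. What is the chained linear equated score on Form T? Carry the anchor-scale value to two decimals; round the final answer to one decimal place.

27.1

Form S → anchor (Population P): v = (4.9/9.5)(29 − 43.0) + 14.9 = 7.68
anchor → Form T (Population Q): y = (11.2/5.3)(7.68 − 13.0) + 38.3 = 27.1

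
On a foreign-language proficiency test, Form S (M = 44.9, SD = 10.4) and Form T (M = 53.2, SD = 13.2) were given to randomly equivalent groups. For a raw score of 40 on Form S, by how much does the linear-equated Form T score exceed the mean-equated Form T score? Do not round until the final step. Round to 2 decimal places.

Mean-equated: 40 + (53.2 − 44.9) = 48.30
Linear-equated: (13.2/10.4)(40 − 44.9) + 53.2 = 46.981
Difference = 46.981 − 48.30 = -1.32

-1.32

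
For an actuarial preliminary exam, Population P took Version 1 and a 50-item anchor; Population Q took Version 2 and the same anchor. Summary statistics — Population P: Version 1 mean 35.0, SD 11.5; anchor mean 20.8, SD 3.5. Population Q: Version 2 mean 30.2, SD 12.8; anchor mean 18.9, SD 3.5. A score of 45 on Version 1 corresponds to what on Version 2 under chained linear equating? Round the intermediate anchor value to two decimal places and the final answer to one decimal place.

48.3

Version 1 → anchor (Population P): v = (3.5/11.5)(45 − 35.0) + 20.8 = 23.84
anchor → Version 2 (Population Q): y = (12.8/3.5)(23.84 − 18.9) + 30.2 = 48.3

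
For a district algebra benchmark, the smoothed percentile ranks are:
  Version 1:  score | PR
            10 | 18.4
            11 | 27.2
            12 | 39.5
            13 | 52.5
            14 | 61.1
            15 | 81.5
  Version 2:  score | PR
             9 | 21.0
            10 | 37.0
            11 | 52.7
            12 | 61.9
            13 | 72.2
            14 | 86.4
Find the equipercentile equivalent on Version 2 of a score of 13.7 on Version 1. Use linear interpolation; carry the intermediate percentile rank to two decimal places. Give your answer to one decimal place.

PR of 13.7 on Version 1: 52.5 + (13.7 − 13)/(14 − 13) × (61.1 − 52.5) = 58.52
On Version 2, PR 58.52 falls between score 11 (PR 52.7) and 12 (PR 61.9).
Interpolate: 11 + (58.52 − 52.7)/(61.9 − 52.7) × (12 − 11) = 11.6

11.6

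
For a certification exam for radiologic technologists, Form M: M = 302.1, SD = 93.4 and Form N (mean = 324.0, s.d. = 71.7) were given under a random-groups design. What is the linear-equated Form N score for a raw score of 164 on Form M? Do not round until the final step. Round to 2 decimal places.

Linear equating: y = (SD_Y/SD_X)(x − M_X) + M_Y
y = (71.7/93.4)(164 − 302.1) + 324.0
y = 0.767666 × -138.1 + 324.0 = -106.0147 + 324.0 = 217.99

217.99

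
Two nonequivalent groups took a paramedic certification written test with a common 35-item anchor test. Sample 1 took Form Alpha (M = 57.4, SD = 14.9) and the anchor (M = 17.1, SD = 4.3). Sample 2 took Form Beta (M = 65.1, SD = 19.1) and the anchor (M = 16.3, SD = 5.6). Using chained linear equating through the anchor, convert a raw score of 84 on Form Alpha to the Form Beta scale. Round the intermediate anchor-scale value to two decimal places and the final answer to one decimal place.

94.0

Form Alpha → anchor (Sample 1): v = (4.3/14.9)(84 − 57.4) + 17.1 = 24.78
anchor → Form Beta (Sample 2): y = (19.1/5.6)(24.78 − 16.3) + 65.1 = 94.0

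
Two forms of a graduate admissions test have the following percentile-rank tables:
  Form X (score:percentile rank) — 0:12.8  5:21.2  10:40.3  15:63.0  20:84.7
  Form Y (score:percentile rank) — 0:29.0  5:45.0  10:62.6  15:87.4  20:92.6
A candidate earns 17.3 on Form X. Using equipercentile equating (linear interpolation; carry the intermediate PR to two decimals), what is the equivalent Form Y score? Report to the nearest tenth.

PR of 17.3 on Form X: 63.0 + (17.3 − 15)/(20 − 15) × (84.7 − 63.0) = 72.98
On Form Y, PR 72.98 falls between score 10 (PR 62.6) and 15 (PR 87.4).
Interpolate: 10 + (72.98 − 62.6)/(87.4 − 62.6) × (15 − 10) = 12.1

12.1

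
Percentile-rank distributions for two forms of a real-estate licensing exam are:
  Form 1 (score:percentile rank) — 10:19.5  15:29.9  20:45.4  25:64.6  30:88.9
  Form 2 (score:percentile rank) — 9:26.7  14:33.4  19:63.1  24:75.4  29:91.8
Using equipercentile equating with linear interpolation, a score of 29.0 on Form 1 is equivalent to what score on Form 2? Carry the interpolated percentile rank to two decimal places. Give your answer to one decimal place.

PR of 29.0 on Form 1: 64.6 + (29.0 − 25)/(30 − 25) × (88.9 − 64.6) = 84.04
On Form 2, PR 84.04 falls between score 24 (PR 75.4) and 29 (PR 91.8).
Interpolate: 24 + (84.04 − 75.4)/(91.8 − 75.4) × (29 − 24) = 26.6

26.6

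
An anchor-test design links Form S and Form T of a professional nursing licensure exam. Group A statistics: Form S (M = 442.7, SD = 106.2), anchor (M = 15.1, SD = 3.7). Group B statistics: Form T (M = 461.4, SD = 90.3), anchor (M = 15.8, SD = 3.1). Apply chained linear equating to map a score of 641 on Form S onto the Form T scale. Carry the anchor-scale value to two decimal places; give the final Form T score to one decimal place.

642.3

Form S → anchor (Group A): v = (3.7/106.2)(641 − 442.7) + 15.1 = 22.01
anchor → Form T (Group B): y = (90.3/3.1)(22.01 − 15.8) + 461.4 = 642.3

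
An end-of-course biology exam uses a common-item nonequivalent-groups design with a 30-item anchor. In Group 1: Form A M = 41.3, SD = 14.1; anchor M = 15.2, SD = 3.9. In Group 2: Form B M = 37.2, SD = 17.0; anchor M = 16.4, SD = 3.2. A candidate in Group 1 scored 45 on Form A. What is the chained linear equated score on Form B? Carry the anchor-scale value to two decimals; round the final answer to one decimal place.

36.2

Form A → anchor (Group 1): v = (3.9/14.1)(45 − 41.3) + 15.2 = 16.22
anchor → Form B (Group 2): y = (17.0/3.2)(16.22 − 16.4) + 37.2 = 36.2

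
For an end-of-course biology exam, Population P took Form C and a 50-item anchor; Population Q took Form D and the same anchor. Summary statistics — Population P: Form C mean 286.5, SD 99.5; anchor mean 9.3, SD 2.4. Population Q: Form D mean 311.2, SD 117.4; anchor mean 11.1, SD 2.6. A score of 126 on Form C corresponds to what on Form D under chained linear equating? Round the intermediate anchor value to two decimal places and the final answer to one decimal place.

Form C → anchor (Population P): v = (2.4/99.5)(126 − 286.5) + 9.3 = 5.43
anchor → Form D (Population Q): y = (117.4/2.6)(5.43 − 11.1) + 311.2 = 55.2

55.2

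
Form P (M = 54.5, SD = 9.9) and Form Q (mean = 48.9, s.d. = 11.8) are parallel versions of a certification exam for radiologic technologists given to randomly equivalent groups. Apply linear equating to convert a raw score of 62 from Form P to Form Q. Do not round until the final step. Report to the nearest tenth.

57.8

Linear equating: y = (SD_Y/SD_X)(x − M_X) + M_Y
y = (11.8/9.9)(62 − 54.5) + 48.9
y = 1.191919 × 7.5 + 48.9 = 8.9394 + 48.9 = 57.8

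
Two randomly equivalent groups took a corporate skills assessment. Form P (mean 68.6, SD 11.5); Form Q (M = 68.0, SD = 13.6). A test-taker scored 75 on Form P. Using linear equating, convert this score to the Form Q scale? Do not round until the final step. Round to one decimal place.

Linear equating: y = (SD_Y/SD_X)(x − M_X) + M_Y
y = (13.6/11.5)(75 − 68.6) + 68.0
y = 1.182609 × 6.4 + 68.0 = 7.5687 + 68.0 = 75.6

75.6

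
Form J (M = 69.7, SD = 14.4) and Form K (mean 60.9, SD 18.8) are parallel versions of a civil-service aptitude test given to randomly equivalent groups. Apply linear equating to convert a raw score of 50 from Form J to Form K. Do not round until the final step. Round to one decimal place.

35.2

Linear equating: y = (SD_Y/SD_X)(x − M_X) + M_Y
y = (18.8/14.4)(50 − 69.7) + 60.9
y = 1.305556 × -19.7 + 60.9 = -25.7194 + 60.9 = 35.2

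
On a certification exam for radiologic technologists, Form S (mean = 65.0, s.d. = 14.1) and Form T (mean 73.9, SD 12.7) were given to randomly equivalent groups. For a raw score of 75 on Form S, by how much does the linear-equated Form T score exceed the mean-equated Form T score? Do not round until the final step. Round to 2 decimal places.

-0.99

Mean-equated: 75 + (73.9 − 65.0) = 83.90
Linear-equated: (12.7/14.1)(75 − 65.0) + 73.9 = 82.907
Difference = 82.907 − 83.90 = -0.99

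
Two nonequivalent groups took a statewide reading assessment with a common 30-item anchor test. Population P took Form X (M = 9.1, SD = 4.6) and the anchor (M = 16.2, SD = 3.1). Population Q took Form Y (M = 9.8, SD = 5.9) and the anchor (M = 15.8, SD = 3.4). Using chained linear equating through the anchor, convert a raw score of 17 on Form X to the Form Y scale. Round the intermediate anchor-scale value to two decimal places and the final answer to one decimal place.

Form X → anchor (Population P): v = (3.1/4.6)(17 − 9.1) + 16.2 = 21.52
anchor → Form Y (Population Q): y = (5.9/3.4)(21.52 − 15.8) + 9.8 = 19.7

19.7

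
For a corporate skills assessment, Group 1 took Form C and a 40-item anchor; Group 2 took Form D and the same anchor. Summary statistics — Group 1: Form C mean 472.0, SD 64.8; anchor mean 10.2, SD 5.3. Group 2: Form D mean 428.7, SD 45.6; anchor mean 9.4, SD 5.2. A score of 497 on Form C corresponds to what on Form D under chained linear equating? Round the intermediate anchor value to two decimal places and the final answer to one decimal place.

453.6

Form C → anchor (Group 1): v = (5.3/64.8)(497 − 472.0) + 10.2 = 12.24
anchor → Form D (Group 2): y = (45.6/5.2)(12.24 − 9.4) + 428.7 = 453.6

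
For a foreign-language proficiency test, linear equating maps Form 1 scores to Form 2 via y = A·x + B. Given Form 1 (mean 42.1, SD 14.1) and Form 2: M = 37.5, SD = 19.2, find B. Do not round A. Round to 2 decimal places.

-19.83

A = SD_Y / SD_X = 19.2 / 14.1 = 1.361702
B = M_Y − A·M_X = 37.5 − 1.361702 × 42.1 = -19.83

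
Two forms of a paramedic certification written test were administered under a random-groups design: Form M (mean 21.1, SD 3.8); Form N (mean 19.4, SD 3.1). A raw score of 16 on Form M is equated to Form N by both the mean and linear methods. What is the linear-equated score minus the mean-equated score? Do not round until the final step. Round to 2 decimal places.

0.94

Mean-equated: 16 + (19.4 − 21.1) = 14.30
Linear-equated: (3.1/3.8)(16 − 21.1) + 19.4 = 15.239
Difference = 15.239 − 14.30 = 0.94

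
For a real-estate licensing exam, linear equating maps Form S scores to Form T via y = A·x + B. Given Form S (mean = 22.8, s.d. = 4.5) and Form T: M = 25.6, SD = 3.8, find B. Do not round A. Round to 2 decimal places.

A = SD_Y / SD_X = 3.8 / 4.5 = 0.844444
B = M_Y − A·M_X = 25.6 − 0.844444 × 22.8 = 6.35

6.35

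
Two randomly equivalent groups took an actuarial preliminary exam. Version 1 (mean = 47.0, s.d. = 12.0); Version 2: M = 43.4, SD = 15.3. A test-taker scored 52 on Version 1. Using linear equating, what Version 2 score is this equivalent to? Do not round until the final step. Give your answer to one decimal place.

49.8

Linear equating: y = (SD_Y/SD_X)(x − M_X) + M_Y
y = (15.3/12.0)(52 − 47.0) + 43.4
y = 1.275000 × 5.0 + 43.4 = 6.3750 + 43.4 = 49.8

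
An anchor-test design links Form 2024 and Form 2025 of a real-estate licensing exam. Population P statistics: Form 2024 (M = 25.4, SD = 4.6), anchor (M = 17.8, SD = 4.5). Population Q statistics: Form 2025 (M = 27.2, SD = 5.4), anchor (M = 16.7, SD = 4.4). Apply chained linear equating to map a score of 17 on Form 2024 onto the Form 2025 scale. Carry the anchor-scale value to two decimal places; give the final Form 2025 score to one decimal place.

Form 2024 → anchor (Population P): v = (4.5/4.6)(17 − 25.4) + 17.8 = 9.58
anchor → Form 2025 (Population Q): y = (5.4/4.4)(9.58 − 16.7) + 27.2 = 18.5

18.5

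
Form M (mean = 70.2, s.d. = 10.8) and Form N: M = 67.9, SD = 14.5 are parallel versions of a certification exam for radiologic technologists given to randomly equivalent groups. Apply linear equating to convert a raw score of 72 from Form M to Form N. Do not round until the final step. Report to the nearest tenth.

70.3

Linear equating: y = (SD_Y/SD_X)(x − M_X) + M_Y
y = (14.5/10.8)(72 − 70.2) + 67.9
y = 1.342593 × 1.8 + 67.9 = 2.4167 + 67.9 = 70.3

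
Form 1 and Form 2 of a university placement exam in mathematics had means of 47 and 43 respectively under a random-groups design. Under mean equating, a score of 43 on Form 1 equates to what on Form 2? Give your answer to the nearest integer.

Mean equating: y = x + (M_Y − M_X) = 43 + (43 − 47) = 39

39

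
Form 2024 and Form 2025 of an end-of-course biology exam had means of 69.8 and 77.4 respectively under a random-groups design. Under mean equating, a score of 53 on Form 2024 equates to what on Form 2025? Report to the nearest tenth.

60.6

Mean equating: y = x + (M_Y − M_X) = 53 + (77.4 − 69.8) = 60.6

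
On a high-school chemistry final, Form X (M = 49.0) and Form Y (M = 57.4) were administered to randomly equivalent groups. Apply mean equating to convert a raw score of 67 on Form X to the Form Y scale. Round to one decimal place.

75.4

Mean equating: y = x + (M_Y − M_X) = 67 + (57.4 − 49.0) = 75.4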